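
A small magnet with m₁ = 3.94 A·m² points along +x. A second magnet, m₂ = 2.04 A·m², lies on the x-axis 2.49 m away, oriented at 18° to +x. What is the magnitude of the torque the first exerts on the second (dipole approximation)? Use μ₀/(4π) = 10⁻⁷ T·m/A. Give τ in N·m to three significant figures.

Dipole B is on the axis of dipole A, so B₁ there is axial: B₁ = (μ₀/4π)·2m₁/r³ along +x.
B₁ = 2(10⁻⁷)(3.94)/(2.49)³ = 5.104×10⁻⁸ T.
τ = m₂ B₁ sinθ.
τ = (2.04)(5.104×10⁻⁸)·sin18° = 3.218×10⁻⁸ N·m.

τ ≈ 3.22×10⁻⁸ N·m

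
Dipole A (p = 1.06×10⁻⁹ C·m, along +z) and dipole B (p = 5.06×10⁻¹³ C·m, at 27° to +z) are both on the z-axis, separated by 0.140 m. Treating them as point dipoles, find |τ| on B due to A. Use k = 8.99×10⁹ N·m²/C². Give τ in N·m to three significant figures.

τ ≈ 1.60×10⁻⁹ N·m

The second dipole sits on the axis of the first, so the field there is axial: E₁ = 2kp₁/r³ along +z.
E₁ = 2(8.99×10⁹)(1.06×10⁻⁹)/(0.140)³ = 6946 N/C.
Torque on the second dipole: τ = p₂ E₁ sinθ.
τ = (5.06×10⁻¹³)(6946)·sin27° = 1.596×10⁻⁹ N·m.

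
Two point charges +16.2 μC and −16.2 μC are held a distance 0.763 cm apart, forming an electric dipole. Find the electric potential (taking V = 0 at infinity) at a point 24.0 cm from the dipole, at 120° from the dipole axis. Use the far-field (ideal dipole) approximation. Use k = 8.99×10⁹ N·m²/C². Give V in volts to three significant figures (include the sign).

Dipole moment p = qd = (1.62×10⁻⁵ C)(0.00763 m) = 1.236×10⁻⁷ C·m.
The dipole potential is V = kp cosθ / r².
V = (8.99×10⁹)(1.236×10⁻⁷)·cos120° / (0.240)² = -9646 V.

V ≈ -9650 V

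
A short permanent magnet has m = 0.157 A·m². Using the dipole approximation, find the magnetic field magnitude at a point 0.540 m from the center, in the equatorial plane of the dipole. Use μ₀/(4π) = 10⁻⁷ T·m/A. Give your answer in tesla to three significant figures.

In the equatorial plane B = (μ₀/4π)·m/r³ (half the axial value).
B = (10⁻⁷)·(0.157) / (0.540)³ = 9.971×10⁻⁸ T.

B ≈ 9.97×10⁻⁸ T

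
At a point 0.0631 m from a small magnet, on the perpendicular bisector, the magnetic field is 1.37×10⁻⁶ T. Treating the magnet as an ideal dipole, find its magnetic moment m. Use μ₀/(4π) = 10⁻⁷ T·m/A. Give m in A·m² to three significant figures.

In the equatorial plane B = (μ₀/4π)·m/r³, so m = Br³·4π/(μ₀).
m = (1.37×10⁻⁶)·(0.0631)³ / (10⁻⁷) = 0.003442 A·m².

m ≈ 0.00344 A·m²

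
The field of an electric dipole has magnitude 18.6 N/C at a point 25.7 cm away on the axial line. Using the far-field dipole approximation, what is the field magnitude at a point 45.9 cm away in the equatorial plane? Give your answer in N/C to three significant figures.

E ≈ 1.63 N/C

Dipole fields scale as 1/r³ in the far field.
The axial field is twice the equatorial field at the same r, so the geometry factor is 1/2.
E₂ = E₁ · (1/2) · (r₁/r₂)³ = 18.6 · 0.5 · (25.7/45.9)³.
(r₁/r₂)³ = (0.5599)³ = 0.1755.
E₂ ≈ 1.632 N/C.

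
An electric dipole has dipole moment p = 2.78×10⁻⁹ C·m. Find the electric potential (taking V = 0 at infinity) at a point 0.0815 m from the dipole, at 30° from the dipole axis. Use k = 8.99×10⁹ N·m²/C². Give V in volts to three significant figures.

The dipole potential is V = kp cosθ / r².
V = (8.99×10⁹)(2.78×10⁻⁹)·cos30° / (0.0815)² = 3259 V.

V ≈ 3260 V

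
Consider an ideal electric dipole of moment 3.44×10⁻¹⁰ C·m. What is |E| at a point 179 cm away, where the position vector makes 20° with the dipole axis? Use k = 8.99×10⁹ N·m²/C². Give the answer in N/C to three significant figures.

At angle θ the dipole field magnitude is E = (kp/r³)·√(1 + 3cos²θ).
kp/r³ = (8.99×10⁹)(3.44×10⁻¹⁰) / (1.79)³ = 0.5392 N/C.
√(1 + 3cos²20°) = √(1 + 3·0.8830) = √3.6491 ≈ 1.9103.
E ≈ 0.5392 × 1.910 = 1.030 N/C.

E ≈ 1.03 N/C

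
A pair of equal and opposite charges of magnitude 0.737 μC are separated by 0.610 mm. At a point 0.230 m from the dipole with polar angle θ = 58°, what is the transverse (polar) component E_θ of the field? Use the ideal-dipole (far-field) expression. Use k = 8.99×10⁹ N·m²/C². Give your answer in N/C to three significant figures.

Dipole moment p = qd = (7.37×10⁻⁷ C)(6.10×10⁻⁴ m) = 4.496×10⁻¹⁰ C·m.
For a dipole, E_θ = (kp sinθ)/r³.
kp/r³ = (8.99×10⁹)(4.496×10⁻¹⁰)/(0.230)³ = 332.2 N/C.
E_θ = 332.2·sin58° = 281.7 N/C.

E_θ ≈ 282 N/C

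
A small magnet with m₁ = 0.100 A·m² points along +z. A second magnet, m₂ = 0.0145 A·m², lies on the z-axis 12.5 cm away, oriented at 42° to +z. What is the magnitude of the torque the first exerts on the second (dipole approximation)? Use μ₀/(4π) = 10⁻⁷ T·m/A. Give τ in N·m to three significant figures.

Dipole B is on the axis of dipole A, so B₁ there is axial: B₁ = (μ₀/4π)·2m₁/r³ along +z.
B₁ = 2(10⁻⁷)(0.100)/(0.125)³ = 1.024×10⁻⁵ T.
τ = m₂ B₁ sinθ.
τ = (0.0145)(1.024×10⁻⁵)·sin42° = 9.935×10⁻⁸ N·m.

τ ≈ 9.94×10⁻⁸ N·m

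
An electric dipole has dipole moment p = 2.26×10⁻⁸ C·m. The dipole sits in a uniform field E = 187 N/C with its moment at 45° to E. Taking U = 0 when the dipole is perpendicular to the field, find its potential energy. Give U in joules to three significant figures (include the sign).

U = −p·E = −pE cosθ.
U = −(2.26×10⁻⁸)(187)·cos45° = -2.988×10⁻⁶ J.

U ≈ -2.99×10⁻⁶ J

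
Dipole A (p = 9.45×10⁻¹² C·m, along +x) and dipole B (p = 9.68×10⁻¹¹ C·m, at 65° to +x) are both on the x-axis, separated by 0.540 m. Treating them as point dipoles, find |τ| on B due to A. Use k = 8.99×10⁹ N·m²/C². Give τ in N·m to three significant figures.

τ ≈ 9.47×10⁻¹¹ N·m

The second dipole sits on the axis of the first, so the field there is axial: E₁ = 2kp₁/r³ along +x.
E₁ = 2(8.99×10⁹)(9.45×10⁻¹²)/(0.540)³ = 1.079 N/C.
Torque on the second dipole: τ = p₂ E₁ sinθ.
τ = (9.68×10⁻¹¹)(1.079)·sin65° = 9.467×10⁻¹¹ N·m.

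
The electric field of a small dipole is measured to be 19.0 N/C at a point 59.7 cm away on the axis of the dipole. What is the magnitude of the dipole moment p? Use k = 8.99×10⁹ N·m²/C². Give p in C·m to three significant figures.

On axis E = 2kp/r³, so p = Er³/(2k).
p = (19.0)·(0.597)³ / (2·8.99×10⁹) = 2.248×10⁻¹⁰ C·m.

p ≈ 2.25×10⁻¹⁰ C·m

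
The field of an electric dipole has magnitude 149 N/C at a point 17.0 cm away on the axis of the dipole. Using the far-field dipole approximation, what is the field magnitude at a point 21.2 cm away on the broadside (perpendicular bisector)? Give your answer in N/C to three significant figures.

E ≈ 38.4 N/C

Dipole fields scale as 1/r³ in the far field.
The axial field is twice the equatorial field at the same r, so the geometry factor is 1/2.
E₂ = E₁ · (1/2) · (r₁/r₂)³ = 149 · 0.5 · (17.0/21.2)³.
(r₁/r₂)³ = (0.8019)³ = 0.5156.
E₂ ≈ 38.41 N/C.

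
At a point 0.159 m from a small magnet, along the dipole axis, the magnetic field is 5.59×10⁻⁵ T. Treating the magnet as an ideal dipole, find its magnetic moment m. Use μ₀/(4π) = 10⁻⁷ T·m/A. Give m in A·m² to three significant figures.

On axis B = (μ₀/4π)·2m/r³, so m = Br³·4π/(μ₀·2).
m = (5.59×10⁻⁵)·(0.159)³ / (2·10⁻⁷) = 1.124 A·m².

m ≈ 1.12 A·m²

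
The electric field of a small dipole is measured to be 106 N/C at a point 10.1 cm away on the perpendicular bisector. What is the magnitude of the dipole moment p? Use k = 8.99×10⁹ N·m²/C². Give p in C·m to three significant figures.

p ≈ 1.21×10⁻¹¹ C·m

In the equatorial plane E = kp/r³, so p = Er³/(k).
p = (106)·(0.101)³ / (8.99×10⁹) = 1.215×10⁻¹¹ C·m.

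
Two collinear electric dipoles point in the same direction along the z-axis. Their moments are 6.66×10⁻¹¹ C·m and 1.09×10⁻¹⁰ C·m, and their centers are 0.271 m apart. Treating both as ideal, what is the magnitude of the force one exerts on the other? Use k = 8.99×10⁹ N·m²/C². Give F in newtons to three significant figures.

F ≈ 7.26×10⁻⁸ N

On-axis field of dipole 1 at distance r: E = 2kp₁/r³. Force on dipole 2 is F = p₂·dE/dr (gradient along axis).
dE/dr = −6kp₁/r⁴, so |F| = 6kp₁p₂/r⁴ (attractive for aligned moments).
F = 6(8.99×10⁹)(6.66×10⁻¹¹)(1.09×10⁻¹⁰)/(0.271)⁴ = 7.260×10⁻⁸ N.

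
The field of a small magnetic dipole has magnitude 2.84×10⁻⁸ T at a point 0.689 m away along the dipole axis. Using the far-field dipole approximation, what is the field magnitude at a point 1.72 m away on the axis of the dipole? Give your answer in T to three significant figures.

Dipole fields scale as 1/r³ in the far field; the geometry is the same at both points.
B₂ = B₁ · (r₁/r₂)³ = 2.84×10⁻⁸ · (0.689/1.72)³.
(r₁/r₂)³ = (0.4006)³ = 0.06428.
B₂ ≈ 1.826×10⁻⁹ T.

B ≈ 1.83×10⁻⁹ T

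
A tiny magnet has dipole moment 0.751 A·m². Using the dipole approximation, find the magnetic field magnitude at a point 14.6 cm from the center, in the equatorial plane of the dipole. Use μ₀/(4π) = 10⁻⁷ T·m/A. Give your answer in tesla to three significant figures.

In the equatorial plane B = (μ₀/4π)·m/r³ (half the axial value).
B = (10⁻⁷)·(0.751) / (0.146)³ = 2.413×10⁻⁵ T.

B ≈ 2.41×10⁻⁵ T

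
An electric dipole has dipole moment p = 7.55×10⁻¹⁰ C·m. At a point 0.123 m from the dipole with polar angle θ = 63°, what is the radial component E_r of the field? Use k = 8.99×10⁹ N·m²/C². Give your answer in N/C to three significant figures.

For a dipole, E_r = (2kp cosθ)/r³.
kp/r³ = (8.99×10⁹)(7.55×10⁻¹⁰)/(0.123)³ = 3647 N/C.
E_r = 2·3647·cos63° = 3312 N/C.

E_r ≈ 3310 N/C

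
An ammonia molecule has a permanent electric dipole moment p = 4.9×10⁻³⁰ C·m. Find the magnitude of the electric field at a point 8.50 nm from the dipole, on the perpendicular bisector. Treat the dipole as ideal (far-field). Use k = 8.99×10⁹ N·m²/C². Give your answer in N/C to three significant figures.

E ≈ 7.17×10⁴ N/C

On the perpendicular bisector E = kp/r³ (half the axial value at the same distance).
E = (8.99×10⁹)(4.90×10⁻³⁰) / (8.50×10⁻⁹)³ = 7.173×10⁴ N/C.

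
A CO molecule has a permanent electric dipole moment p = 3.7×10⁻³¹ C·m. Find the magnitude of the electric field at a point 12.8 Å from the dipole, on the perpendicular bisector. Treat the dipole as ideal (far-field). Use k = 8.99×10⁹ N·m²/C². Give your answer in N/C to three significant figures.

E ≈ 1.59×10⁶ N/C

In the equatorial plane E = kp/r³.
E = (8.99×10⁹)(3.70×10⁻³¹) / (1.28×10⁻⁹)³ = 1.586×10⁶ N/C.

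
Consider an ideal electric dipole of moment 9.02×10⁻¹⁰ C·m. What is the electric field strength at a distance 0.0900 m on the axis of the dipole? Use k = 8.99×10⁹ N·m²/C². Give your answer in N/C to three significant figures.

On the dipole axis E = 2kp/r³.
E = 2·(8.99×10⁹)(9.02×10⁻¹⁰) / (0.0900)³ = 2.225×10⁴ N/C.

E ≈ 2.22×10⁴ N/C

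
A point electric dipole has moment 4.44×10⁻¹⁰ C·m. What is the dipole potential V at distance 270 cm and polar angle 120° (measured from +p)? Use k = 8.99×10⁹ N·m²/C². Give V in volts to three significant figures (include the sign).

The dipole potential is V = kp cosθ / r².
V = (8.99×10⁹)(4.44×10⁻¹⁰)·cos120° / (2.70)² = -0.2738 V.

V ≈ -0.274 V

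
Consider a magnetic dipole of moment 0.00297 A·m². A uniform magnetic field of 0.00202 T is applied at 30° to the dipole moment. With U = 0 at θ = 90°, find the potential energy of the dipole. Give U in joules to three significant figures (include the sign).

U ≈ -5.20×10⁻⁶ J

U = −m·B = −mB cosθ.
U = −(0.00297)(0.00202)·cos30° = -5.196×10⁻⁶ J.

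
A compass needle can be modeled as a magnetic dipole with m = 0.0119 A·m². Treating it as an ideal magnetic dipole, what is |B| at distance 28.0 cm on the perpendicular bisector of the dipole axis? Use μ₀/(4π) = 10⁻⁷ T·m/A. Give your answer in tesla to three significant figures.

B ≈ 5.42×10⁻⁸ T

In the equatorial plane B = (μ₀/4π)·m/r³ (half the axial value).
B = (10⁻⁷)·(0.0119) / (0.280)³ = 5.421×10⁻⁸ T.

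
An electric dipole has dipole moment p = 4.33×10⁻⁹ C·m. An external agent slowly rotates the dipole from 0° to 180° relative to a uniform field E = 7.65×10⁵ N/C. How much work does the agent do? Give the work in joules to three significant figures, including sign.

W ≈ 0.00662 J

W_ext = ΔU = U(θ₂) − U(θ₁) = −pE cosθ₂ − (−pE cosθ₁) = pE(cosθ₁ − cosθ₂).
W = (4.33×10⁻⁹)(7.65×10⁵)·(cos0° − cos180°) = (0.003312)·(+2.0000) = 0.006625 J.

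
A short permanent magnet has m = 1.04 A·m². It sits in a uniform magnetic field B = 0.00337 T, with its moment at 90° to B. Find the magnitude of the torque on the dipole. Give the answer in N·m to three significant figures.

Torque on a magnetic dipole: τ = mB sinθ.
τ = (1.04)(0.00337)·sin90° = 0.003505 N·m.

τ ≈ 0.00350 N·m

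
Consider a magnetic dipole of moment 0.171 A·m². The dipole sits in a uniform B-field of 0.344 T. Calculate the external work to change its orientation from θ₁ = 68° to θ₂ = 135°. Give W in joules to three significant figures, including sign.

W ≈ 0.0636 J

W_ext = ΔU = −mB cosθ₂ + mB cosθ₁ = mB(cosθ₁ − cosθ₂).
W = (0.171)(0.344)·(cos68° − cos135°) = (0.05882)·(+1.0817) = 0.06363 J.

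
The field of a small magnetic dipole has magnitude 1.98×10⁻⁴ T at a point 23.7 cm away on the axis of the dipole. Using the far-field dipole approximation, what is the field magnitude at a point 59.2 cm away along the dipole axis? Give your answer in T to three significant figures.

Dipole fields scale as 1/r³ in the far field; the geometry is the same at both points.
B₂ = B₁ · (r₁/r₂)³ = 1.98×10⁻⁴ · (23.7/59.2)³.
(r₁/r₂)³ = (0.4003)³ = 0.06416.
B₂ ≈ 1.270×10⁻⁵ T.

B ≈ 1.27×10⁻⁵ T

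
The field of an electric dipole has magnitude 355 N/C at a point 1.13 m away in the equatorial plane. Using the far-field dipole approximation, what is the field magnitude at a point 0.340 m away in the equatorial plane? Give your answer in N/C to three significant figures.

E ≈ 1.30×10⁴ N/C

Dipole fields scale as 1/r³ in the far field; the geometry is the same at both points.
E₂ = E₁ · (r₁/r₂)³ = 355 · (1.13/0.340)³.
(r₁/r₂)³ = (3.324)³ = 36.71.
E₂ ≈ 1.303×10⁴ N/C.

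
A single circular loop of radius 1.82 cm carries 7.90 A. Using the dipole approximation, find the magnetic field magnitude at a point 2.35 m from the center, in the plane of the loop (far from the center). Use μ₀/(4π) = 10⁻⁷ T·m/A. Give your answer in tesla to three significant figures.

B ≈ 6.33×10⁻¹¹ T

Magnetic moment m = IA = Iπa² = (7.90)·π·(0.0182)² = 0.008221 A·m².
In the equatorial plane B = (μ₀/4π)·m/r³ (half the axial value).
B = (10⁻⁷)·(0.008221) / (2.35)³ = 6.335×10⁻¹¹ T.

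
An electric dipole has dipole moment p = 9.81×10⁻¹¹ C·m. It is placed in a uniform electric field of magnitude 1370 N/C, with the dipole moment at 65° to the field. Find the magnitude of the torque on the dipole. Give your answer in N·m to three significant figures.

Torque on an electric dipole: τ = pE sinθ.
τ = (9.81×10⁻¹¹)(1370)·sin65° = 1.218×10⁻⁷ N·m.

τ ≈ 1.22×10⁻⁷ N·m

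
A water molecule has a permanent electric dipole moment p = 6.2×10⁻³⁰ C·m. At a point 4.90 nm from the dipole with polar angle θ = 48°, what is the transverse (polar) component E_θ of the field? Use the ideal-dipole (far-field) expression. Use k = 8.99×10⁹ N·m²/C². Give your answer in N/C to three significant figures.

For a dipole, E_θ = (kp sinθ)/r³.
kp/r³ = (8.99×10⁹)(6.20×10⁻³⁰)/(4.90×10⁻⁹)³ = 4.738×10⁵ N/C.
E_θ = 4.738×10⁵·sin48° = 3.521×10⁵ N/C.

E_θ ≈ 3.52×10⁵ N/C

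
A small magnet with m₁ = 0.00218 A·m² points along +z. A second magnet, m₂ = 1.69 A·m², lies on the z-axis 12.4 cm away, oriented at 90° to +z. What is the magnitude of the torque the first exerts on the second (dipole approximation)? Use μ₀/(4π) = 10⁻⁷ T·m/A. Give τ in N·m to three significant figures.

τ ≈ 3.86×10⁻⁷ N·m

Dipole B is on the axis of dipole A, so B₁ there is axial: B₁ = (μ₀/4π)·2m₁/r³ along +z.
B₁ = 2(10⁻⁷)(0.00218)/(0.124)³ = 2.287×10⁻⁷ T.
τ = m₂ B₁ sinθ.
τ = (1.69)(2.287×10⁻⁷)·sin90° = 3.865×10⁻⁷ N·m.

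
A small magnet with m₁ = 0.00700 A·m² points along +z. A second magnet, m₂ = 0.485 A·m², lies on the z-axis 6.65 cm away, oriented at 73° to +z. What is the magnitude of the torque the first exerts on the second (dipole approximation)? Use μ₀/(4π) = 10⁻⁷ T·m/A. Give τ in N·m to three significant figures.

τ ≈ 2.21×10⁻⁶ N·m

Dipole B is on the axis of dipole A, so B₁ there is axial: B₁ = (μ₀/4π)·2m₁/r³ along +z.
B₁ = 2(10⁻⁷)(0.00700)/(0.0665)³ = 4.761×10⁻⁶ T.
τ = m₂ B₁ sinθ.
τ = (0.485)(4.761×10⁻⁶)·sin73° = 2.208×10⁻⁶ N·m.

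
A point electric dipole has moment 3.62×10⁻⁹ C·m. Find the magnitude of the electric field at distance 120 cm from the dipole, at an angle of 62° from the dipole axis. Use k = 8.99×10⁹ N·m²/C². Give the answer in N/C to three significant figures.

At angle θ the dipole field magnitude is E = (kp/r³)·√(1 + 3cos²θ).
kp/r³ = (8.99×10⁹)(3.62×10⁻⁹) / (1.20)³ = 18.83 N/C.
√(1 + 3cos²62°) = √(1 + 3·0.2204) = √1.6612 ≈ 1.2889.
E ≈ 18.83 × 1.289 = 24.27 N/C.

E ≈ 24.3 N/C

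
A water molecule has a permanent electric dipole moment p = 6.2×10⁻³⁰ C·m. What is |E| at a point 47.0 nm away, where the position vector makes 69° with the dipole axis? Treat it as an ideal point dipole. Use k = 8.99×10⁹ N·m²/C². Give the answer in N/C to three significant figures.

E ≈ 632 N/C

At angle θ the dipole field magnitude is E = (kp/r³)·√(1 + 3cos²θ).
kp/r³ = (8.99×10⁹)(6.20×10⁻³⁰) / (4.70×10⁻⁸)³ = 536.9 N/C.
√(1 + 3cos²69°) = √(1 + 3·0.1284) = √1.3853 ≈ 1.1770.
E ≈ 536.9 × 1.177 = 631.9 N/C.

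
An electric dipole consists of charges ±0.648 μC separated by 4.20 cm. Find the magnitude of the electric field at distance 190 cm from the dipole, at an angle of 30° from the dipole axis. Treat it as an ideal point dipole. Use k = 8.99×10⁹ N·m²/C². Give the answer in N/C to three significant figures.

Dipole moment p = qd = (6.48×10⁻⁷ C)(0.0420 m) = 2.722×10⁻⁸ C·m.
At angle θ the dipole field magnitude is E = (kp/r³)·√(1 + 3cos²θ).
kp/r³ = (8.99×10⁹)(2.722×10⁻⁸) / (1.90)³ = 35.68 N/C.
√(1 + 3cos²30°) = √(1 + 3·0.7500) = √3.2500 ≈ 1.8028.
E ≈ 35.68 × 1.803 = 64.32 N/C.

E ≈ 64.3 N/C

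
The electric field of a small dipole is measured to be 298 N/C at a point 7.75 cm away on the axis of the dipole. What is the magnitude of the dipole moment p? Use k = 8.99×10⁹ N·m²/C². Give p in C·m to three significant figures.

p ≈ 7.71×10⁻¹² C·m

On axis E = 2kp/r³, so p = Er³/(2k).
p = (298)·(0.0775)³ / (2·8.99×10⁹) = 7.715×10⁻¹² C·m.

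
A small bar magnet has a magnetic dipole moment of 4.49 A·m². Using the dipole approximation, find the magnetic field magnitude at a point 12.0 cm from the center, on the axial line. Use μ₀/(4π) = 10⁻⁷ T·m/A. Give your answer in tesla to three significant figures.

B ≈ 5.20×10⁻⁴ T

On axis B = (μ₀/4π)·2m/r³.
B = 2·(10⁻⁷)·(4.49) / (0.120)³ = 5.197×10⁻⁴ T.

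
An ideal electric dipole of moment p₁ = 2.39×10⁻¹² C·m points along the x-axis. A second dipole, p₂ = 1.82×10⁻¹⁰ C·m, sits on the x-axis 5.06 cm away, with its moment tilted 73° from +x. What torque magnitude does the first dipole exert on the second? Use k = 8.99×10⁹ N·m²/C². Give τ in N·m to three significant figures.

τ ≈ 5.77×10⁻⁸ N·m

The second dipole sits on the axis of the first, so the field there is axial: E₁ = 2kp₁/r³ along +x.
E₁ = 2(8.99×10⁹)(2.39×10⁻¹²)/(0.0506)³ = 331.7 N/C.
Torque on the second dipole: τ = p₂ E₁ sinθ.
τ = (1.82×10⁻¹⁰)(331.7)·sin73° = 5.773×10⁻⁸ N·m.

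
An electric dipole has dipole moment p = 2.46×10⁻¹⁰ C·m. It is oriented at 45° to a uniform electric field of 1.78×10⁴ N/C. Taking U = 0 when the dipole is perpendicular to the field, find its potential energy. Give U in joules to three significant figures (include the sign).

U = −p·E = −pE cosθ.
U = −(2.46×10⁻¹⁰)(1.78×10⁴)·cos45° = -3.096×10⁻⁶ J.

U ≈ -3.10×10⁻⁶ J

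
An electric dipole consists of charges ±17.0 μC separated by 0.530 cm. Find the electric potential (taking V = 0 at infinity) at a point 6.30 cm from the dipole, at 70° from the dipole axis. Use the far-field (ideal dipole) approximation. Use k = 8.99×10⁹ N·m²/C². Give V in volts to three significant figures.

Dipole moment p = qd = (1.70×10⁻⁵ C)(0.00530 m) = 9.01×10⁻⁸ C·m.
The dipole potential is V = kp cosθ / r².
V = (8.99×10⁹)(9.01×10⁻⁸)·cos70° / (0.0630)² = 6.980×10⁴ V.

V ≈ 6.98×10⁴ V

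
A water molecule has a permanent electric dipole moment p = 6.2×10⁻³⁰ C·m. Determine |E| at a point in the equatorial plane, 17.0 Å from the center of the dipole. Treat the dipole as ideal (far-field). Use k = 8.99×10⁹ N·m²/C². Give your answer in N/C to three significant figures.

E ≈ 1.13×10⁷ N/C

In the equatorial plane E = kp/r³.
E = (8.99×10⁹)(6.20×10⁻³⁰) / (1.70×10⁻⁹)³ = 1.135×10⁷ N/C.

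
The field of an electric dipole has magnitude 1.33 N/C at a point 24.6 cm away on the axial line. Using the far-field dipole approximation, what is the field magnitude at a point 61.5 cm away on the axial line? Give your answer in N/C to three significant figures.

E ≈ 0.0851 N/C

Dipole fields scale as 1/r³ in the far field; the geometry is the same at both points.
E₂ = E₁ · (r₁/r₂)³ = 1.33 · (24.6/61.5)³.
(r₁/r₂)³ = (0.4)³ = 0.064.
E₂ ≈ 0.08512 N/C.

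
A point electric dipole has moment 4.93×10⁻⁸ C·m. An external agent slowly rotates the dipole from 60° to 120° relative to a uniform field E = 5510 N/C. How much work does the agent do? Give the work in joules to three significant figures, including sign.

W_ext = ΔU = U(θ₂) − U(θ₁) = −pE cosθ₂ − (−pE cosθ₁) = pE(cosθ₁ − cosθ₂).
W = (4.93×10⁻⁸)(5510)·(cos60° − cos120°) = (2.716×10⁻⁴)·(+1.0000) = 2.716×10⁻⁴ J.

W ≈ 2.72×10⁻⁴ J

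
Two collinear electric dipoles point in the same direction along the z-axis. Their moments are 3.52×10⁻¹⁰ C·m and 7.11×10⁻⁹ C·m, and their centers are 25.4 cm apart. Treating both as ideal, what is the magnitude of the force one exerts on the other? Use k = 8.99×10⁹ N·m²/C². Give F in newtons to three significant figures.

On-axis field of dipole 1 at distance r: E = 2kp₁/r³. Force on dipole 2 is F = p₂·dE/dr (gradient along axis).
dE/dr = −6kp₁/r⁴, so |F| = 6kp₁p₂/r⁴ (attractive for aligned moments).
F = 6(8.99×10⁹)(3.52×10⁻¹⁰)(7.11×10⁻⁹)/(0.254)⁴ = 3.243×10⁻⁵ N.

F ≈ 3.24×10⁻⁵ N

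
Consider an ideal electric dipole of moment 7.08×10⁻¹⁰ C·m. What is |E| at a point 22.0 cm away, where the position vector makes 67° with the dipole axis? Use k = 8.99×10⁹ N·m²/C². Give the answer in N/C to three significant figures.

E ≈ 722 N/C

At angle θ the dipole field magnitude is E = (kp/r³)·√(1 + 3cos²θ).
kp/r³ = (8.99×10⁹)(7.08×10⁻¹⁰) / (0.220)³ = 597.8 N/C.
√(1 + 3cos²67°) = √(1 + 3·0.1527) = √1.4580 ≈ 1.2075.
E ≈ 597.8 × 1.207 = 721.8 N/C.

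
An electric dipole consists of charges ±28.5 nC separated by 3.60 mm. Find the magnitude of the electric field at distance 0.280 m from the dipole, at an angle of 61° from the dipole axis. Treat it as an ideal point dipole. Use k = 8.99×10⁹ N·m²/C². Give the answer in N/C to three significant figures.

E ≈ 54.9 N/C

Dipole moment p = qd = (2.85×10⁻⁸ C)(0.00360 m) = 1.026×10⁻¹⁰ C·m.
At angle θ the dipole field magnitude is E = (kp/r³)·√(1 + 3cos²θ).
kp/r³ = (8.99×10⁹)(1.026×10⁻¹⁰) / (0.280)³ = 42.02 N/C.
√(1 + 3cos²61°) = √(1 + 3·0.2350) = √1.7051 ≈ 1.3058.
E ≈ 42.02 × 1.306 = 54.87 N/C.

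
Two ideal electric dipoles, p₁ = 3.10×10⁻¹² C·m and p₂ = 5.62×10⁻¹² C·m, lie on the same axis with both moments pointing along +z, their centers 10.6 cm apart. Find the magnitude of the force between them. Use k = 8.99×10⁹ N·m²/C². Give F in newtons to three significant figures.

F ≈ 7.44×10⁻⁹ N

On-axis field of dipole 1 at distance r: E = 2kp₁/r³. Force on dipole 2 is F = p₂·dE/dr (gradient along axis).
dE/dr = −6kp₁/r⁴, so |F| = 6kp₁p₂/r⁴ (attractive for aligned moments).
F = 6(8.99×10⁹)(3.10×10⁻¹²)(5.62×10⁻¹²)/(0.106)⁴ = 7.444×10⁻⁹ N.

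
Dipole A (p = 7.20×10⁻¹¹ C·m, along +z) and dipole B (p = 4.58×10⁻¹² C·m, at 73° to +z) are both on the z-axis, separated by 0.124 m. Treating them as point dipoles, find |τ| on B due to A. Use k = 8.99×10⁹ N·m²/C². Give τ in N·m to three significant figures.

The second dipole sits on the axis of the first, so the field there is axial: E₁ = 2kp₁/r³ along +z.
E₁ = 2(8.99×10⁹)(7.20×10⁻¹¹)/(0.124)³ = 679.0 N/C.
Torque on the second dipole: τ = p₂ E₁ sinθ.
τ = (4.58×10⁻¹²)(679.0)·sin73° = 2.974×10⁻⁹ N·m.

τ ≈ 2.97×10⁻⁹ N·m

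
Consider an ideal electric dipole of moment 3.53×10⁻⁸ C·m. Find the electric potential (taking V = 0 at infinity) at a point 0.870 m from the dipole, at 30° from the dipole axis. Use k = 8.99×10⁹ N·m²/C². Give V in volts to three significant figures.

The dipole potential is V = kp cosθ / r².
V = (8.99×10⁹)(3.53×10⁻⁸)·cos30° / (0.870)² = 363.1 V.

V ≈ 363 V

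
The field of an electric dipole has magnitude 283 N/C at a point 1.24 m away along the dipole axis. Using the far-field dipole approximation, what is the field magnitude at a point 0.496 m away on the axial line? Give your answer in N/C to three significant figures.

E ≈ 4420 N/C

Dipole fields scale as 1/r³ in the far field; the geometry is the same at both points.
E₂ = E₁ · (r₁/r₂)³ = 283 · (1.24/0.496)³.
(r₁/r₂)³ = (2.5)³ = 15.62.
E₂ ≈ 4422 N/C.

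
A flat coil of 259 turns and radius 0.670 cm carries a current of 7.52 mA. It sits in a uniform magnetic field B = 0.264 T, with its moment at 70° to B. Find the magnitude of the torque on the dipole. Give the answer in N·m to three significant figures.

m = NIA = NIπa² = 259·(0.00752)·π·(0.00670)² = 2.747×10⁻⁴ A·m².
Torque on a magnetic dipole: τ = mB sinθ.
τ = (2.747×10⁻⁴)(0.264)·sin70° = 6.815×10⁻⁵ N·m.

τ ≈ 6.81×10⁻⁵ N·m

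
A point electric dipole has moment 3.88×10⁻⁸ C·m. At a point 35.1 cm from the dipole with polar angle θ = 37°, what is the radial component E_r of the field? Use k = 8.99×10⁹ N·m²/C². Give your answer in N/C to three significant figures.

E_r ≈ 1.29×10⁴ N/C

For a dipole, E_r = (2kp cosθ)/r³.
kp/r³ = (8.99×10⁹)(3.88×10⁻⁸)/(0.351)³ = 8066 N/C.
E_r = 2·8066·cos37° = 1.288×10⁴ N/C.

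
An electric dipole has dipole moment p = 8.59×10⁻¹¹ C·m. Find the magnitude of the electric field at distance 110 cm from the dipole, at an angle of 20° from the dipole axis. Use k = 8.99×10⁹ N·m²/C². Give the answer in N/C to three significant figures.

At angle θ the dipole field magnitude is E = (kp/r³)·√(1 + 3cos²θ).
kp/r³ = (8.99×10⁹)(8.59×10⁻¹¹) / (1.10)³ = 0.5802 N/C.
√(1 + 3cos²20°) = √(1 + 3·0.8830) = √3.6491 ≈ 1.9103.
E ≈ 0.5802 × 1.910 = 1.108 N/C.

E ≈ 1.11 N/C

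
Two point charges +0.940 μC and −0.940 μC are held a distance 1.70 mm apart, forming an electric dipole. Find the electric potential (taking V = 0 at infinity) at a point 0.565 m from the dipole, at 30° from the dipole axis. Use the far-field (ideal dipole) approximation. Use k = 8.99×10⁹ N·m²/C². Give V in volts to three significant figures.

Dipole moment p = qd = (9.40×10⁻⁷ C)(0.00170 m) = 1.598×10⁻⁹ C·m.
The dipole potential is V = kp cosθ / r².
V = (8.99×10⁹)(1.598×10⁻⁹)·cos30° / (0.565)² = 38.97 V.

V ≈ 39.0 V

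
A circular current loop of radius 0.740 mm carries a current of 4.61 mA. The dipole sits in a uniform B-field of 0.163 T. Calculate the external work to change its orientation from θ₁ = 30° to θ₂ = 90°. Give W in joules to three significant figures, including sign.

Magnetic moment m = IA = Iπa² = (0.00461)·π·(7.40×10⁻⁴)² = 7.931×10⁻⁹ A·m².
W_ext = ΔU = −mB cosθ₂ + mB cosθ₁ = mB(cosθ₁ − cosθ₂).
W = (7.931×10⁻⁹)(0.163)·(cos30° − cos90°) = (1.293×10⁻⁹)·(+0.8660) = 1.120×10⁻⁹ J.

W ≈ 1.12×10⁻⁹ J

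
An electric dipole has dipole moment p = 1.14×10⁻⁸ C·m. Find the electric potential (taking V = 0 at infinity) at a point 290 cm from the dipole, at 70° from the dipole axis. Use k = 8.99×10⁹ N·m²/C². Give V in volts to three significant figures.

V ≈ 4.17 V

The dipole potential is V = kp cosθ / r².
V = (8.99×10⁹)(1.14×10⁻⁸)·cos70° / (2.90)² = 4.168 V.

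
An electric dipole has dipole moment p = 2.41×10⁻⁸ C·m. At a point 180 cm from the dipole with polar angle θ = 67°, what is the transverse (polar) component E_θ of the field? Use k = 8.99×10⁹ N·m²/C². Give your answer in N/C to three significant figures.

E_θ ≈ 34.2 N/C

For a dipole, E_θ = (kp sinθ)/r³.
kp/r³ = (8.99×10⁹)(2.41×10⁻⁸)/(1.80)³ = 37.15 N/C.
E_θ = 37.15·sin67° = 34.20 N/C.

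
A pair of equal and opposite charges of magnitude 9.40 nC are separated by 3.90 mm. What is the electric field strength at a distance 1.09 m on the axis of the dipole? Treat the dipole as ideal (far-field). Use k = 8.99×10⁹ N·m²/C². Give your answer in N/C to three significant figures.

E ≈ 0.509 N/C

Dipole moment p = qd = (9.40×10⁻⁹ C)(0.00390 m) = 3.666×10⁻¹¹ C·m.
On the dipole axis E = 2kp/r³.
E = 2·(8.99×10⁹)(3.666×10⁻¹¹) / (1.09)³ = 0.5090 N/C.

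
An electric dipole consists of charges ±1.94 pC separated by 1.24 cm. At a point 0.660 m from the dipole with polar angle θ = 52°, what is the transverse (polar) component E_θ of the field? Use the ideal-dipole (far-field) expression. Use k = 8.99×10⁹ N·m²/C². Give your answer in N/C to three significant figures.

E_θ ≈ 5.93×10⁻⁴ N/C

Dipole moment p = qd = (1.94×10⁻¹² C)(0.0124 m) = 2.406×10⁻¹⁴ C·m.
For a dipole, E_θ = (kp sinθ)/r³.
kp/r³ = (8.99×10⁹)(2.406×10⁻¹⁴)/(0.660)³ = 7.524×10⁻⁴ N/C.
E_θ = 7.524×10⁻⁴·sin52° = 5.929×10⁻⁴ N/C.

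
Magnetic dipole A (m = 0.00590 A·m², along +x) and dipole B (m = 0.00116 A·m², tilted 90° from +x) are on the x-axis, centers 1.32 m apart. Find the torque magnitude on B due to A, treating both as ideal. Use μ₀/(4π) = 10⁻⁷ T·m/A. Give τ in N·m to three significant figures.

Dipole B is on the axis of dipole A, so B₁ there is axial: B₁ = (μ₀/4π)·2m₁/r³ along +x.
B₁ = 2(10⁻⁷)(0.00590)/(1.32)³ = 5.131×10⁻¹⁰ T.
τ = m₂ B₁ sinθ.
τ = (0.00116)(5.131×10⁻¹⁰)·sin90° = 5.951×10⁻¹³ N·m.

τ ≈ 5.95×10⁻¹³ N·m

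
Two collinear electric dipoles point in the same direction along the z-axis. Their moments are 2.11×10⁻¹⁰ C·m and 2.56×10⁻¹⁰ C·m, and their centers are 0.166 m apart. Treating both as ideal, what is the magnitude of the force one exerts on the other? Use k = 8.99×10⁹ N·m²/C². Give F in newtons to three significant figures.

On-axis field of dipole 1 at distance r: E = 2kp₁/r³. Force on dipole 2 is F = p₂·dE/dr (gradient along axis).
dE/dr = −6kp₁/r⁴, so |F| = 6kp₁p₂/r⁴ (attractive for aligned moments).
F = 6(8.99×10⁹)(2.11×10⁻¹⁰)(2.56×10⁻¹⁰)/(0.166)⁴ = 3.837×10⁻⁶ N.

F ≈ 3.84×10⁻⁶ N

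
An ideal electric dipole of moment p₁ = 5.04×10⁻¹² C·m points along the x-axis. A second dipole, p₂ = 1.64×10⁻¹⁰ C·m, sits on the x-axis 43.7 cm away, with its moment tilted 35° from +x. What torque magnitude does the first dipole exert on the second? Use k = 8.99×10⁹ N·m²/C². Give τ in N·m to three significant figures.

The second dipole sits on the axis of the first, so the field there is axial: E₁ = 2kp₁/r³ along +x.
E₁ = 2(8.99×10⁹)(5.04×10⁻¹²)/(0.437)³ = 1.086 N/C.
Torque on the second dipole: τ = p₂ E₁ sinθ.
τ = (1.64×10⁻¹⁰)(1.086)·sin35° = 1.021×10⁻¹⁰ N·m.

τ ≈ 1.02×10⁻¹⁰ N·m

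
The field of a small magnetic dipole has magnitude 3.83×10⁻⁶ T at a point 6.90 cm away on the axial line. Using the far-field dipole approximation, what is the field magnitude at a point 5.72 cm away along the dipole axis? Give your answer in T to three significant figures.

B ≈ 6.72×10⁻⁶ T

Dipole fields scale as 1/r³ in the far field; the geometry is the same at both points.
B₂ = B₁ · (r₁/r₂)³ = 3.83×10⁻⁶ · (6.90/5.72)³.
(r₁/r₂)³ = (1.206)³ = 1.755.
B₂ ≈ 6.723×10⁻⁶ T.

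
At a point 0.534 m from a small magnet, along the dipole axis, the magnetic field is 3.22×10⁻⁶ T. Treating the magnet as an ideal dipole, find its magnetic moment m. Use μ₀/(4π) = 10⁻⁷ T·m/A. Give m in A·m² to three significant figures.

On axis B = (μ₀/4π)·2m/r³, so m = Br³·4π/(μ₀·2).
m = (3.22×10⁻⁶)·(0.534)³ / (2·10⁻⁷) = 2.452 A·m².

m ≈ 2.45 A·m²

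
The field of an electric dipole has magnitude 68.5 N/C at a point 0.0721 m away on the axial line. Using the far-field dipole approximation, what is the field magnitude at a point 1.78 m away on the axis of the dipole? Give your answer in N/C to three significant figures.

E ≈ 0.00455 N/C

Dipole fields scale as 1/r³ in the far field; the geometry is the same at both points.
E₂ = E₁ · (r₁/r₂)³ = 68.5 · (0.0721/1.78)³.
(r₁/r₂)³ = (0.04051)³ = 6.646e-05.
E₂ ≈ 0.004552 N/C.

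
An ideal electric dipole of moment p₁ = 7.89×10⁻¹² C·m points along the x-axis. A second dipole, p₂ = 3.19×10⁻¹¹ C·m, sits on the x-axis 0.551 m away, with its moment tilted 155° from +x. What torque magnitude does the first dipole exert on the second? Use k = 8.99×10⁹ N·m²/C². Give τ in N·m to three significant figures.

The second dipole sits on the axis of the first, so the field there is axial: E₁ = 2kp₁/r³ along +x.
E₁ = 2(8.99×10⁹)(7.89×10⁻¹²)/(0.551)³ = 0.8480 N/C.
Torque on the second dipole: τ = p₂ E₁ sinθ.
τ = (3.19×10⁻¹¹)(0.8480)·sin155° = 1.143×10⁻¹¹ N·m.

τ ≈ 1.14×10⁻¹¹ N·m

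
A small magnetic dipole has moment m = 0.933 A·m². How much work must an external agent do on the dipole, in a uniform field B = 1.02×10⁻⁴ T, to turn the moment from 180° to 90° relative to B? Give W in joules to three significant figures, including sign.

W ≈ -9.52×10⁻⁵ J

W_ext = ΔU = −mB cosθ₂ + mB cosθ₁ = mB(cosθ₁ − cosθ₂).
W = (0.933)(1.02×10⁻⁴)·(cos180° − cos90°) = (9.517×10⁻⁵)·(-1.0000) = -9.517×10⁻⁵ J.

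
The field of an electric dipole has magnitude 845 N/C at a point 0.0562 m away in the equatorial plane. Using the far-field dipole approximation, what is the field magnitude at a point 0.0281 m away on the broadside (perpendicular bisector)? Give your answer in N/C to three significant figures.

E ≈ 6760 N/C

Dipole fields scale as 1/r³ in the far field; the geometry is the same at both points.
E₂ = E₁ · (r₁/r₂)³ = 845 · (0.0562/0.0281)³.
(r₁/r₂)³ = (2)³ = 8.
E₂ ≈ 6760 N/C.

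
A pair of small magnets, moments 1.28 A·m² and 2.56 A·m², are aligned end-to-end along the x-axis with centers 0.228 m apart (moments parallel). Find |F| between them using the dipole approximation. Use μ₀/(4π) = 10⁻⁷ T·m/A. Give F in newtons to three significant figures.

F ≈ 7.28×10⁻⁴ N

On-axis B of dipole 1: B = (μ₀/4π)·2m₁/r³. Force on dipole 2: F = m₂·dB/dr.
dB/dr = −(μ₀/4π)·6m₁/r⁴, so |F| = (μ₀/4π)·6m₁m₂/r⁴.
F = 6(10⁻⁷)(1.28)(2.56)/(0.228)⁴ = 7.275×10⁻⁴ N.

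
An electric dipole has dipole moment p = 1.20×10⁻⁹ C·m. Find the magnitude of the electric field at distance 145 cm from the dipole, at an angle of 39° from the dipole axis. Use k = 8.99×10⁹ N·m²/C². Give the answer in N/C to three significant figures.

E ≈ 5.93 N/C

At angle θ the dipole field magnitude is E = (kp/r³)·√(1 + 3cos²θ).
kp/r³ = (8.99×10⁹)(1.20×10⁻⁹) / (1.45)³ = 3.539 N/C.
√(1 + 3cos²39°) = √(1 + 3·0.6040) = √2.8119 ≈ 1.6769.
E ≈ 3.539 × 1.677 = 5.934 N/C.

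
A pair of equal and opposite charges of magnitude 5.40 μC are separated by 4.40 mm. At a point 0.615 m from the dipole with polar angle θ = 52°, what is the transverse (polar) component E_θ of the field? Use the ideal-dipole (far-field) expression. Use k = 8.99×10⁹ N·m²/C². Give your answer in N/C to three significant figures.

Dipole moment p = qd = (5.40×10⁻⁶ C)(0.00440 m) = 2.376×10⁻⁸ C·m.
For a dipole, E_θ = (kp sinθ)/r³.
kp/r³ = (8.99×10⁹)(2.376×10⁻⁸)/(0.615)³ = 918.3 N/C.
E_θ = 918.3·sin52° = 723.6 N/C.

E_θ ≈ 724 N/C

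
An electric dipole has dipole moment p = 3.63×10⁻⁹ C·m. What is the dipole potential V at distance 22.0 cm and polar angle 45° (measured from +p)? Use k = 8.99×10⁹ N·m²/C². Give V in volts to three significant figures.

The dipole potential is V = kp cosθ / r².
V = (8.99×10⁹)(3.63×10⁻⁹)·cos45° / (0.220)² = 476.8 V.

V ≈ 477 V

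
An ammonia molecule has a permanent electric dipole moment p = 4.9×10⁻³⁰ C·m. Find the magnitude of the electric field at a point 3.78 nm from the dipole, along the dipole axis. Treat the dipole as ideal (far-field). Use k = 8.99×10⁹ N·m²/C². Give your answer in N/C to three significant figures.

E ≈ 1.63×10⁶ N/C

On the dipole axis E = 2kp/r³.
E = 2·(8.99×10⁹)(4.90×10⁻³⁰) / (3.78×10⁻⁹)³ = 1.631×10⁶ N/C.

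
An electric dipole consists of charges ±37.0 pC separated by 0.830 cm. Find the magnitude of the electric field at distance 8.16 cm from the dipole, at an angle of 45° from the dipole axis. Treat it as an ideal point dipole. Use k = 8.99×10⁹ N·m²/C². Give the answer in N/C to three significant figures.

Dipole moment p = qd = (3.70×10⁻¹¹ C)(0.00830 m) = 3.071×10⁻¹³ C·m.
At angle θ the dipole field magnitude is E = (kp/r³)·√(1 + 3cos²θ).
kp/r³ = (8.99×10⁹)(3.071×10⁻¹³) / (0.0816)³ = 5.081 N/C.
√(1 + 3cos²45°) = √(1 + 3·0.5000) = √2.5000 ≈ 1.5811.
E ≈ 5.081 × 1.581 = 8.034 N/C.

E ≈ 8.03 N/C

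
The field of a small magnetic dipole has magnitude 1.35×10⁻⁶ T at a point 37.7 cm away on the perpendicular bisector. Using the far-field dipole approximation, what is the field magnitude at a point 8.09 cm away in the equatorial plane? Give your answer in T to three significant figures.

B ≈ 1.37×10⁻⁴ T

Dipole fields scale as 1/r³ in the far field; the geometry is the same at both points.
B₂ = B₁ · (r₁/r₂)³ = 1.35×10⁻⁶ · (37.7/8.09)³.
(r₁/r₂)³ = (4.66)³ = 101.2.
B₂ ≈ 1.366×10⁻⁴ T.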